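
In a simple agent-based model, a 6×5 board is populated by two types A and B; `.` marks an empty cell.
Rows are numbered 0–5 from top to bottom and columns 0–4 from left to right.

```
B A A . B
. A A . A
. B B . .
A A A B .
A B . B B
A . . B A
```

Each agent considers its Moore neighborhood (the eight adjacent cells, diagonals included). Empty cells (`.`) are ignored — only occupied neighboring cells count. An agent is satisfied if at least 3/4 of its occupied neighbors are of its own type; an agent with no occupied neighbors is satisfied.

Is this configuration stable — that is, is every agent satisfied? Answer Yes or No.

(0,0)B 0/2 ✗
(0,1)A 3/4 ✓
(0,2)A 3/3 ✓
(0,4)B 0/1 ✗
(1,1)A 3/6 ✗
(1,2)A 3/5 ✗
(1,4)A 0/1 ✗
(2,1)B 1/6 ✗
(2,2)B 2/6 ✗
(3,0)A 2/4 ✗
(3,1)A 3/6 ✗
(3,2)A 1/6 ✗
(3,3)B 3/4 ✓
(4,0)A 3/4 ✓
(4,1)B 0/5 ✗
(4,3)B 3/5 ✗
(4,4)B 3/4 ✓
(5,0)A 1/2 ✗
(5,3)B 2/3 ✗
(5,4)A 0/3 ✗
For instance (0,0) has only 0/2 same-type neighbors, below 3/4.

No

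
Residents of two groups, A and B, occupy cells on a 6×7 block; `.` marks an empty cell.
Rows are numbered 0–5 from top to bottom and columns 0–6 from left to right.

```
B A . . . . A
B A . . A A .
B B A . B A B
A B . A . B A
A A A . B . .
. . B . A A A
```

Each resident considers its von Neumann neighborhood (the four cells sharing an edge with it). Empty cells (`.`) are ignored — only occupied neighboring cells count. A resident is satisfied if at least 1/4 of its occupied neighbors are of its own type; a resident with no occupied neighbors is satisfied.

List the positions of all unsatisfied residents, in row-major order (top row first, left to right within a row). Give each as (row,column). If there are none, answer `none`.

Row 0: (0,0)B 1/2 satisfied · (0,1)A 1/2 satisfied · (0,6)A 0/0 satisfied
Row 1: (1,0)B 2/3 satisfied · (1,1)A 1/3 satisfied · (1,4)A 1/2 satisfied · (1,5)A 2/2 satisfied
Row 2: (2,0)B 2/3 satisfied · (2,1)B 2/4 satisfied · (2,2)A 0/1 not · (2,4)B 0/2 not · (2,5)A 1/4 satisfied · (2,6)B 0/2 not
Row 3: (3,0)A 1/3 satisfied · (3,1)B 1/3 satisfied · (3,3)A 0/0 satisfied · (3,5)B 0/2 not · (3,6)A 0/2 not
Row 4: (4,0)A 2/2 satisfied · (4,1)A 2/3 satisfied · (4,2)A 1/2 satisfied · (4,4)B 0/1 not
Row 5: (5,2)B 0/1 not · (5,4)A 1/2 satisfied · (5,5)A 2/2 satisfied · (5,6)A 1/1 satisfied

(2,2), (2,4), (2,6), (3,5), (3,6), (4,4), (5,2)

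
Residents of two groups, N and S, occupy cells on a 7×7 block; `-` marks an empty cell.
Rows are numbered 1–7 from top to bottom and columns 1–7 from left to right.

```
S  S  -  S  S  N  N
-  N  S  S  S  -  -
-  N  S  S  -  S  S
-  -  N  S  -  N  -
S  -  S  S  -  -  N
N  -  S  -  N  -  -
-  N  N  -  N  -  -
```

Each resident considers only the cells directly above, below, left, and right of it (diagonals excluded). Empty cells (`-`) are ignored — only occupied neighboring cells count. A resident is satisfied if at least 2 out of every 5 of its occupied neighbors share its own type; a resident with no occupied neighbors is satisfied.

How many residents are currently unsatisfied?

5

Row 1: (1,1)S 1/1 ok · (1,2)S 1/2 ok · (1,4)S 2/2 ok · (1,5)S 2/3 ok · (1,6)N 1/2 ok · (1,7)N 1/1 ok
Row 2: (2,2)N 1/3 unhappy · (2,3)S 2/3 ok · (2,4)S 4/4 ok · (2,5)S 2/2 ok
Row 3: (3,2)N 1/2 ok · (3,3)S 2/4 ok · (3,4)S 3/3 ok · (3,6)S 1/2 ok · (3,7)S 1/1 ok
Row 4: (4,3)N 0/3 unhappy · (4,4)S 2/3 ok · (4,6)N 0/1 unhappy
Row 5: (5,1)S 0/1 unhappy · (5,3)S 2/3 ok · (5,4)S 2/2 ok · (5,7)N 0/0 ok
Row 6: (6,1)N 0/1 unhappy · (6,3)S 1/2 ok · (6,5)N 1/1 ok
Row 7: (7,2)N 1/1 ok · (7,3)N 1/2 ok · (7,5)N 1/1 ok
Unsatisfied: (2,2), (4,3), (4,6), (5,1), (6,1) — 5 in total.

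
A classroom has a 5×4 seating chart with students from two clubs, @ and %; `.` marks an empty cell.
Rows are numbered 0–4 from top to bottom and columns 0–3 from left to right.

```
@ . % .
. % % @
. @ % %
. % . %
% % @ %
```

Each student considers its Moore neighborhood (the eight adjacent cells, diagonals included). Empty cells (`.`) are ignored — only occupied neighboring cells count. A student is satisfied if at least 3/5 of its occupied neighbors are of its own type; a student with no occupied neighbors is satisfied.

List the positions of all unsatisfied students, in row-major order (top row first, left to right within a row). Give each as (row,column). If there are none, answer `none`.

(0,0), (1,3), (2,1), (4,2), (4,3)

(0,0)@ 0/1 not
(0,2)% 2/3 satisfied
(1,1)% 3/5 satisfied
(1,2)% 4/6 satisfied
(1,3)@ 0/4 not
(2,1)@ 0/4 not
(2,2)% 5/7 satisfied
(2,3)% 3/4 satisfied
(3,1)% 3/5 satisfied
(3,3)% 3/4 satisfied
(4,0)% 2/2 satisfied
(4,1)% 2/3 satisfied
(4,2)@ 0/4 not
(4,3)% 1/2 not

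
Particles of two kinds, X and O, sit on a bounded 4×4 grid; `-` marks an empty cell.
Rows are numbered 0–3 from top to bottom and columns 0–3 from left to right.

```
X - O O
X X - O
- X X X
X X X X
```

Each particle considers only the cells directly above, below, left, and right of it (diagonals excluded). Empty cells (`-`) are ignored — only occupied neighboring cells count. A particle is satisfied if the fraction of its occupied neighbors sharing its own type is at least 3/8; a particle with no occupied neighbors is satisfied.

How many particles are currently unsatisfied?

0

Row 0: (0,0)X 1/1 satisfied · (0,2)O 1/1 satisfied · (0,3)O 2/2 satisfied
Row 1: (1,0)X 2/2 satisfied · (1,1)X 2/2 satisfied · (1,3)O 1/2 satisfied
Row 2: (2,1)X 3/3 satisfied · (2,2)X 3/3 satisfied · (2,3)X 2/3 satisfied
Row 3: (3,0)X 1/1 satisfied · (3,1)X 3/3 satisfied · (3,2)X 3/3 satisfied · (3,3)X 2/2 satisfied
Every one meets the threshold.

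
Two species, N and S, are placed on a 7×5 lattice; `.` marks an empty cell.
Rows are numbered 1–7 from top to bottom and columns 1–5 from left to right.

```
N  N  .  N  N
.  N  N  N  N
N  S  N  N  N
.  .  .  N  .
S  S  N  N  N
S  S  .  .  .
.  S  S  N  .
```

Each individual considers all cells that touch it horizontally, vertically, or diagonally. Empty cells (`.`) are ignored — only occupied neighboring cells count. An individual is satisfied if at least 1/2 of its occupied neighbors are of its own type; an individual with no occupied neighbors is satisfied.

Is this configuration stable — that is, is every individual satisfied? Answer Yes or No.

(1,1)N 2/2 satisfied
(1,2)N 3/3 satisfied
(1,4)N 4/4 satisfied
(1,5)N 3/3 satisfied
(2,2)N 5/6 satisfied
(2,3)N 6/7 satisfied
(2,4)N 7/7 satisfied
(2,5)N 5/5 satisfied
(3,1)N 1/2 satisfied
(3,2)S 0/4 not
(3,3)N 5/6 satisfied
(3,4)N 6/6 satisfied
(3,5)N 4/4 satisfied
(4,4)N 6/6 satisfied
(5,1)S 3/3 satisfied
(5,2)S 3/4 satisfied
(5,3)N 2/4 satisfied
(5,4)N 3/3 satisfied
(5,5)N 2/2 satisfied
(6,1)S 4/4 satisfied
(6,2)S 5/6 satisfied
(7,2)S 3/3 satisfied
(7,3)S 2/3 satisfied
(7,4)N 0/1 not
For instance (3,2) has only 0/4 same-type neighbors, below 1/2.

No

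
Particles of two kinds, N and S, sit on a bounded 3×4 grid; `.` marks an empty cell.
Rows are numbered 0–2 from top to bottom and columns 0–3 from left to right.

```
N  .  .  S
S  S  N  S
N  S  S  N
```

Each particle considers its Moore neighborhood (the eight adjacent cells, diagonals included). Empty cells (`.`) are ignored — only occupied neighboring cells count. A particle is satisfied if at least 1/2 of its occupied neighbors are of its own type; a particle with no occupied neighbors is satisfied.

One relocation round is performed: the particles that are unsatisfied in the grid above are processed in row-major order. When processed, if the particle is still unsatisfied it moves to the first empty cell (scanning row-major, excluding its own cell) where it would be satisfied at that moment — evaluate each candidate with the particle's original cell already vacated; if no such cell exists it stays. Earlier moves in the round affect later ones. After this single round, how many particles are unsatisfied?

3

Initially unsatisfied (in order): (0,0), (1,2), (2,0), (2,3).
  (0,0): no empty cell satisfies it; stays.
  (1,2): no empty cell satisfies it; stays.
  (2,0) → (0,1).
  (2,3): no empty cell satisfies it; stays.
Resulting grid:
N N . S
S S N S
. S S N
Unsatisfied now: (0,0), (1,2), (2,3).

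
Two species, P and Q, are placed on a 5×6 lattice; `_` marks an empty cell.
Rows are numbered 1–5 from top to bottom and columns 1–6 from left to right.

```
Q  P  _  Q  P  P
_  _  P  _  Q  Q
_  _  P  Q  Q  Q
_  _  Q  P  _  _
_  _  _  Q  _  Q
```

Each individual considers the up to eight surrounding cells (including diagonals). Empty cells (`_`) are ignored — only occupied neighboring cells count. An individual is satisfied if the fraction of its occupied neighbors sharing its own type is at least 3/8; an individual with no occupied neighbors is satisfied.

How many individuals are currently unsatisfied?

5

(1,1)Q 0/1 ✗
(1,2)P 1/2 ✓
(1,4)Q 1/3 ✗
(1,5)P 1/4 ✗
(1,6)P 1/3 ✗
(2,3)P 2/4 ✓
(2,5)Q 5/7 ✓
(2,6)Q 3/5 ✓
(3,3)P 2/4 ✓
(3,4)Q 3/6 ✓
(3,5)Q 4/5 ✓
(3,6)Q 3/3 ✓
(4,3)Q 2/4 ✓
(4,4)P 1/5 ✗
(5,4)Q 1/2 ✓
(5,6)Q 0/0 ✓
Unsatisfied: (1,1), (1,4), (1,5), (1,6), (4,4) — 5 in total.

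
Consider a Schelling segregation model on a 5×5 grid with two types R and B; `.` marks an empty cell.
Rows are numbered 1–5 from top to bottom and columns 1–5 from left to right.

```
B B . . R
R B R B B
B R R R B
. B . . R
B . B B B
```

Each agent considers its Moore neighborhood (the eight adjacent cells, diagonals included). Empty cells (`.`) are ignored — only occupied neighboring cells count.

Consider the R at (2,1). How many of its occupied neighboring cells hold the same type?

1

Occupied neighbors of (2,1): (1,1)=B, (1,2)=B, (2,2)=B, (3,1)=B, (3,2)=R.
Same type (R): 1 of 5.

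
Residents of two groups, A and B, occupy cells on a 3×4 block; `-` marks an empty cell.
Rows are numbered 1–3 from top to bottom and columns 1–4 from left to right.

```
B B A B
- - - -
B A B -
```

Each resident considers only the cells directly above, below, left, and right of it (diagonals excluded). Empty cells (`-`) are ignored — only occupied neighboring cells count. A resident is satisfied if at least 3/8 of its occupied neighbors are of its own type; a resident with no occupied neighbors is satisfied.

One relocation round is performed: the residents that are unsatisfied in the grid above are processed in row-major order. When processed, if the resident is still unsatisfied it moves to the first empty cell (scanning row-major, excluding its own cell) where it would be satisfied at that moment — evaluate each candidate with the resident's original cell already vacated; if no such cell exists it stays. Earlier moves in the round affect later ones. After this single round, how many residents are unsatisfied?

1

Initially unsatisfied (in order): (1,3), (1,4), (3,1), (3,2), (3,3).
  (1,3) → (2,2).
  (1,4): now satisfied by earlier moves; stays.
  (3,1) → (1,3).
  (3,2): now satisfied by earlier moves; stays.
  (3,3) → (2,1).
Resulting grid:
B B B B
B A - -
- A - -
Unsatisfied now: (2,2).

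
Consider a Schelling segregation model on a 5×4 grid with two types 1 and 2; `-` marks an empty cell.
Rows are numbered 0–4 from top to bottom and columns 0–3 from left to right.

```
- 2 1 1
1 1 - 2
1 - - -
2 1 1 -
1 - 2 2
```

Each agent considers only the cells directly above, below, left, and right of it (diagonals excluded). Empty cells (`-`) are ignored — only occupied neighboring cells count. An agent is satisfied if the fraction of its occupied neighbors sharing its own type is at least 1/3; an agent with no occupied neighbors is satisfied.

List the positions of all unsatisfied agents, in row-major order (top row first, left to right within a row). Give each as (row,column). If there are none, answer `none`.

Row 0: (0,1)2 0/2 unhappy · (0,2)1 1/2 ok · (0,3)1 1/2 ok
Row 1: (1,0)1 2/2 ok · (1,1)1 1/2 ok · (1,3)2 0/1 unhappy
Row 2: (2,0)1 1/2 ok
Row 3: (3,0)2 0/3 unhappy · (3,1)1 1/2 ok · (3,2)1 1/2 ok
Row 4: (4,0)1 0/1 unhappy · (4,2)2 1/2 ok · (4,3)2 1/1 ok

(0,1), (1,3), (3,0), (4,0)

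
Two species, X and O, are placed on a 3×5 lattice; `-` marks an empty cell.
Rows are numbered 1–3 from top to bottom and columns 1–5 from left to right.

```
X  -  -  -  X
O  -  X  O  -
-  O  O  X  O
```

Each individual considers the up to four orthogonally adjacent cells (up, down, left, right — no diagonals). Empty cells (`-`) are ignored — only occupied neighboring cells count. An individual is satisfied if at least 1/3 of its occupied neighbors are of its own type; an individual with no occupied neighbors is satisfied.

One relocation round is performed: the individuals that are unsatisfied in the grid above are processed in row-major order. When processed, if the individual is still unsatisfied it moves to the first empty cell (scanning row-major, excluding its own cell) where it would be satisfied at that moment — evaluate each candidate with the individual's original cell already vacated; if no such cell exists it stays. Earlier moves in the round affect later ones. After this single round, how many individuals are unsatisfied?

0

Initially unsatisfied (in order): (1,1), (2,1), (2,3), (2,4), (3,4), (3,5).
  (1,1) → (1,2).
  (2,1): now satisfied by earlier moves; stays.
  (2,3) → (1,1).
  (2,4) → (2,2).
  (3,4) → (1,3).
  (3,5): now satisfied by earlier moves; stays.
Resulting grid:
X X X - X
O O - - -
- O O - O
All satisfied now.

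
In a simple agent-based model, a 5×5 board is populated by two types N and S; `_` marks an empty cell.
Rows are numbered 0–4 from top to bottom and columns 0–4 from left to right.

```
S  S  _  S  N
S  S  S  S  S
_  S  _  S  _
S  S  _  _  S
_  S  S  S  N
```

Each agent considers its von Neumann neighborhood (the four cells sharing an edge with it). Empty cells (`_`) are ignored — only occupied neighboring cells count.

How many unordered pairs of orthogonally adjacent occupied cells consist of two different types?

4

Scan each occupied cell's neighbors to the right and below so each pair is counted once.
From row 0: 2 unlike of 6 pairs (running 2/6).
From row 1: 0 unlike of 6 pairs (running 2/12).
From row 2: 0 unlike of 1 pairs (running 2/13).
From row 3: 1 unlike of 3 pairs (running 3/16).
From row 4: 1 unlike of 3 pairs (running 4/19).
Total adjacent occupied pairs: 19; unlike-type pairs: 4.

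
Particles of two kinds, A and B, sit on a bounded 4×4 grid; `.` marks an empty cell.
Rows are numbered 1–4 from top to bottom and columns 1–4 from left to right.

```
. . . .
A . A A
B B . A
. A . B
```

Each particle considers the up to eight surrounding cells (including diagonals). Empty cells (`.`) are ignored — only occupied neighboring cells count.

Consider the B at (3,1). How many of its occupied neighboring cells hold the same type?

1

Occupied neighbors of (3,1): (2,1)=A, (3,2)=B, (4,2)=A.
Same type (B): 1 of 3.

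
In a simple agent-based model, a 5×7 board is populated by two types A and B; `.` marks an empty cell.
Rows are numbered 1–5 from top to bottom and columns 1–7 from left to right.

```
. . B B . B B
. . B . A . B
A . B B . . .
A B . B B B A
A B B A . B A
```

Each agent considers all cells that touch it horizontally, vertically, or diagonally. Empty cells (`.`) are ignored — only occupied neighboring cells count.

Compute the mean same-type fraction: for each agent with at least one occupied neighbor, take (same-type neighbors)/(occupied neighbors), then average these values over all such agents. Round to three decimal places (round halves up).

0.613

(1,3)B 2/2
(1,4)B 2/3
(1,6)B 2/3
(1,7)B 2/2
(2,3)B 4/4
(2,5)A 0/3
(2,7)B 2/2
(3,1)A 1/2
(3,3)B 4/4
(3,4)B 4/5
(4,1)A 2/4
(4,2)B 3/6
(4,4)B 4/5
(4,5)B 4/5
(4,6)B 2/4
(4,7)A 1/3
(5,1)A 1/3
(5,2)B 2/4
(5,3)B 3/4
(5,4)A 0/3
(5,6)B 2/4
(5,7)A 1/3
Sum over 22 agents: 2/2 + 2/3 + 2/3 + 2/2 + 4/4 + 0/3 + 2/2 + 1/2 + 4/4 + 4/5 + 2/4 + 3/6 + 4/5 + 4/5 + 2/4 + 1/3 + 1/3 + 2/4 + 3/4 + 0/3 + 2/4 + 1/3 = 809/60; mean = 809/60 ÷ 22 = 809/1320 = 0.612878… → 0.613.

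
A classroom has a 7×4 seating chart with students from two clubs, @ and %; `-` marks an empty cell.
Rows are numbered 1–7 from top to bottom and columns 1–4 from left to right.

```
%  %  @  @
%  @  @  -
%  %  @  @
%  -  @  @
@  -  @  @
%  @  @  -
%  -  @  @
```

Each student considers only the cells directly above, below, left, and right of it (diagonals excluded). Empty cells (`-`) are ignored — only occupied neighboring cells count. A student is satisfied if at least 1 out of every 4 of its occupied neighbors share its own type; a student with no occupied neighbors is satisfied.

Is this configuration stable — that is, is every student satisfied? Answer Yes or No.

Row 1: (1,1)% 2/2 ✓ · (1,2)% 1/3 ✓ · (1,3)@ 2/3 ✓ · (1,4)@ 1/1 ✓
Row 2: (2,1)% 2/3 ✓ · (2,2)@ 1/4 ✓ · (2,3)@ 3/3 ✓
Row 3: (3,1)% 3/3 ✓ · (3,2)% 1/3 ✓ · (3,3)@ 3/4 ✓ · (3,4)@ 2/2 ✓
Row 4: (4,1)% 1/2 ✓ · (4,3)@ 3/3 ✓ · (4,4)@ 3/3 ✓
Row 5: (5,1)@ 0/2 ✗ · (5,3)@ 3/3 ✓ · (5,4)@ 2/2 ✓
Row 6: (6,1)% 1/3 ✓ · (6,2)@ 1/2 ✓ · (6,3)@ 3/3 ✓
Row 7: (7,1)% 1/1 ✓ · (7,3)@ 2/2 ✓ · (7,4)@ 1/1 ✓
For instance (5,1) has only 0/2 same-type neighbors, below 1/4.

No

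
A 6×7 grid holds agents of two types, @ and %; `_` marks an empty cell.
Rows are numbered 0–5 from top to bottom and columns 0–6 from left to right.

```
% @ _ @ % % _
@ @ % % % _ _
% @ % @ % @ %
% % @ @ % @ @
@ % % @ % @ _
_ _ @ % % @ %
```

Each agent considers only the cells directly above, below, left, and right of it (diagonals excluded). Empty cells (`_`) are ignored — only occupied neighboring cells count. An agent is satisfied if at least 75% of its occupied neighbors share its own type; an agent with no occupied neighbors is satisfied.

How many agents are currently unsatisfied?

(0,0)% 0/2 unhappy
(0,1)@ 1/2 unhappy
(0,3)@ 0/2 unhappy
(0,4)% 2/3 unhappy
(0,5)% 1/1 ok
(1,0)@ 1/3 unhappy
(1,1)@ 3/4 ok
(1,2)% 2/3 unhappy
(1,3)% 2/4 unhappy
(1,4)% 3/3 ok
(2,0)% 1/3 unhappy
(2,1)@ 1/4 unhappy
(2,2)% 1/4 unhappy
(2,3)@ 1/4 unhappy
(2,4)% 2/4 unhappy
(2,5)@ 1/3 unhappy
(2,6)% 0/2 unhappy
(3,0)% 2/3 unhappy
(3,1)% 2/4 unhappy
(3,2)@ 1/4 unhappy
(3,3)@ 3/4 ok
(3,4)% 2/4 unhappy
(3,5)@ 3/4 ok
(3,6)@ 1/2 unhappy
(4,0)@ 0/2 unhappy
(4,1)% 2/3 unhappy
(4,2)% 1/4 unhappy
(4,3)@ 1/4 unhappy
(4,4)% 2/4 unhappy
(4,5)@ 2/3 unhappy
(5,2)@ 0/2 unhappy
(5,3)% 1/3 unhappy
(5,4)% 2/3 unhappy
(5,5)@ 1/3 unhappy
(5,6)% 0/1 unhappy
Unsatisfied: (0,0), (0,1), (0,3), (0,4), (1,0), (1,2), (1,3), (2,0), (2,1), (2,2), (2,3), (2,4), (2,5), (2,6), (3,0), (3,1), (3,2), (3,4), (3,6), (4,0), (4,1), (4,2), (4,3), (4,4), (4,5), (5,2), (5,3), (5,4), (5,5), (5,6) — 30 in total.

30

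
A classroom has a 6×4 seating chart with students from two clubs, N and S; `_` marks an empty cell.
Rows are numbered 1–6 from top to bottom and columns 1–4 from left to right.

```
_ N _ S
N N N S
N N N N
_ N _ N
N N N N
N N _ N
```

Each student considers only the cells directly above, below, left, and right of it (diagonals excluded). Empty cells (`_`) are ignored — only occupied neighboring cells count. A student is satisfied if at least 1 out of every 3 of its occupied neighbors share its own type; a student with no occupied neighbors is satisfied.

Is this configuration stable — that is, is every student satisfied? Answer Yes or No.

Yes

(1,2)N 1/1 ✓
(1,4)S 1/1 ✓
(2,1)N 2/2 ✓
(2,2)N 4/4 ✓
(2,3)N 2/3 ✓
(2,4)S 1/3 ✓
(3,1)N 2/2 ✓
(3,2)N 4/4 ✓
(3,3)N 3/3 ✓
(3,4)N 2/3 ✓
(4,2)N 2/2 ✓
(4,4)N 2/2 ✓
(5,1)N 2/2 ✓
(5,2)N 4/4 ✓
(5,3)N 2/2 ✓
(5,4)N 3/3 ✓
(6,1)N 2/2 ✓
(6,2)N 2/2 ✓
(6,4)N 1/1 ✓
All meet the threshold, so the configuration is stable.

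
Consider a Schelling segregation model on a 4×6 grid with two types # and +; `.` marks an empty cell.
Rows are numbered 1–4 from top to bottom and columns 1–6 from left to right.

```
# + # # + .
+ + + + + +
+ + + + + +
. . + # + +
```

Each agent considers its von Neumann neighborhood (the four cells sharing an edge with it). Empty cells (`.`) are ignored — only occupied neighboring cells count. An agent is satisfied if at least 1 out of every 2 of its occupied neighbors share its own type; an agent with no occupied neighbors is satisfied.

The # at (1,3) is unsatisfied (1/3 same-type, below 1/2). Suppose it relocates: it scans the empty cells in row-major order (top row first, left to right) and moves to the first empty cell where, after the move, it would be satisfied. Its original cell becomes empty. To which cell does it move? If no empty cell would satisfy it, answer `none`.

Vacating (1,3). Empty cells in order:
  (1,6): 0/2 same-type → still unsatisfied.
  (4,1): 0/1 same-type → still unsatisfied.
  (4,2): 0/2 same-type → still unsatisfied.

none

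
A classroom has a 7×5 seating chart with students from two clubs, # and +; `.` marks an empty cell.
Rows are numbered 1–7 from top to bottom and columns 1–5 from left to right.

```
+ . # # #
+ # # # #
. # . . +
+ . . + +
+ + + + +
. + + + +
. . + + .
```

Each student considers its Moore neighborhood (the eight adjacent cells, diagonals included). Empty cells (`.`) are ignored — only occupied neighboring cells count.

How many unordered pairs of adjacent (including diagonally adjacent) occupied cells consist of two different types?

6

Scan each occupied cell's neighbors to the right and below (and the two forward diagonals) so each pair is counted once.
Row 1: +(1,1)–+(2,1)= +(1,1)–#(2,2)≠ #(1,3)–#(1,4)= #(1,3)–#(2,3)= #(1,3)–#(2,4)= #(1,3)–#(2,2)= #(1,4)–#(1,5)= #(1,4)–#(2,4)= #(1,4)–#(2,5)= #(1,4)–#(2,3)= #(1,5)–#(2,5)= #(1,5)–#(2,4)=  → 1/12 unlike.
Row 2: +(2,1)–#(2,2)≠ +(2,1)–#(3,2)≠ #(2,2)–#(2,3)= #(2,2)–#(3,2)= #(2,3)–#(2,4)= #(2,3)–#(3,2)= #(2,4)–#(2,5)= #(2,4)–+(3,5)≠ #(2,5)–+(3,5)≠  → 4/9 unlike.
Row 3: #(3,2)–+(4,1)≠ +(3,5)–+(4,5)= +(3,5)–+(4,4)=  → 1/3 unlike.
Row 4: +(4,1)–+(5,1)= +(4,1)–+(5,2)= +(4,4)–+(4,5)= +(4,4)–+(5,4)= +(4,4)–+(5,5)= +(4,4)–+(5,3)= +(4,5)–+(5,5)= +(4,5)–+(5,4)=  → 0/8 unlike.
Row 5: +(5,1)–+(5,2)= +(5,1)–+(6,2)= +(5,2)–+(5,3)= +(5,2)–+(6,2)= +(5,2)–+(6,3)= +(5,3)–+(5,4)= +(5,3)–+(6,3)= +(5,3)–+(6,4)= +(5,3)–+(6,2)= +(5,4)–+(5,5)= +(5,4)–+(6,4)= +(5,4)–+(6,5)= +(5,4)–+(6,3)= +(5,5)–+(6,5)= +(5,5)–+(6,4)=  → 0/15 unlike.
Row 6: +(6,2)–+(6,3)= +(6,2)–+(7,3)= +(6,3)–+(6,4)= +(6,3)–+(7,3)= +(6,3)–+(7,4)= +(6,4)–+(6,5)= +(6,4)–+(7,4)= +(6,4)–+(7,3)= +(6,5)–+(7,4)=  → 0/9 unlike.
Row 7: +(7,3)–+(7,4)=  → 0/1 unlike.
Total adjacent occupied pairs: 57; unlike-type pairs: 6.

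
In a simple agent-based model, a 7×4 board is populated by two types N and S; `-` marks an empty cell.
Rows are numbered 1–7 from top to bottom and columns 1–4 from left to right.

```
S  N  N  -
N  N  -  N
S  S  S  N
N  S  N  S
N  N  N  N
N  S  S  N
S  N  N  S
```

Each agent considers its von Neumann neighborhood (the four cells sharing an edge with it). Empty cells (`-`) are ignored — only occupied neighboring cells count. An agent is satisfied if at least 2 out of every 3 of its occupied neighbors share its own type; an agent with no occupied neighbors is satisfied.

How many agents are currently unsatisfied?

Row 1: (1,1)S 0/2 not · (1,2)N 2/3 satisfied · (1,3)N 1/1 satisfied
Row 2: (2,1)N 1/3 not · (2,2)N 2/3 satisfied · (2,4)N 1/1 satisfied
Row 3: (3,1)S 1/3 not · (3,2)S 3/4 satisfied · (3,3)S 1/3 not · (3,4)N 1/3 not
Row 4: (4,1)N 1/3 not · (4,2)S 1/4 not · (4,3)N 1/4 not · (4,4)S 0/3 not
Row 5: (5,1)N 3/3 satisfied · (5,2)N 2/4 not · (5,3)N 3/4 satisfied · (5,4)N 2/3 satisfied
Row 6: (6,1)N 1/3 not · (6,2)S 1/4 not · (6,3)S 1/4 not · (6,4)N 1/3 not
Row 7: (7,1)S 0/2 not · (7,2)N 1/3 not · (7,3)N 1/3 not · (7,4)S 0/2 not
Unsatisfied: (1,1), (2,1), (3,1), (3,3), (3,4), (4,1), (4,2), (4,3), (4,4), (5,2), (6,1), (6,2), (6,3), (6,4), (7,1), (7,2), (7,3), (7,4) — 18 in total.

18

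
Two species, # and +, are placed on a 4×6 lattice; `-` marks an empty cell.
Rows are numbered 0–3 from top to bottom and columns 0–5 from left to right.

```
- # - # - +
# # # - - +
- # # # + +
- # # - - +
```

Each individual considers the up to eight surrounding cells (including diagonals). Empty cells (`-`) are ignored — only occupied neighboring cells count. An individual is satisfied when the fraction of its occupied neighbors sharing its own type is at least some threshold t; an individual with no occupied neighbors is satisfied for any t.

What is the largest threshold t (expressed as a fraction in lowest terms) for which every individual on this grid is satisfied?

3/4

Row 0: (0,1)# 3/3 · (0,3)# 1/1 · (0,5)+ 1/1
Row 1: (1,0)# 3/3 · (1,1)# 5/5 · (1,2)# 6/6 · (1,5)+ 3/3
Row 2: (2,1)# 6/6 · (2,2)# 6/6 · (2,3)# 3/4 · (2,4)+ 3/4 · (2,5)+ 3/3
Row 3: (3,1)# 3/3 · (3,2)# 4/4 · (3,5)+ 2/2
The smallest same-type fraction is 3/4 at (2,3), which reduces to 3/4. Any threshold above that leaves this individual unsatisfied.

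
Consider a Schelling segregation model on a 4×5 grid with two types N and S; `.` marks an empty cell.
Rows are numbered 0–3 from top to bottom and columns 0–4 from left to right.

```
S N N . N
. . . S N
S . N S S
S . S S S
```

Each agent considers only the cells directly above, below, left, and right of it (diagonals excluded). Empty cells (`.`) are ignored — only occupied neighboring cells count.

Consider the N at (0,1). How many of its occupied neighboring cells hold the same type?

Occupied neighbors of (0,1): (0,0)=S, (0,2)=N.
Same type (N): 1 of 2.

1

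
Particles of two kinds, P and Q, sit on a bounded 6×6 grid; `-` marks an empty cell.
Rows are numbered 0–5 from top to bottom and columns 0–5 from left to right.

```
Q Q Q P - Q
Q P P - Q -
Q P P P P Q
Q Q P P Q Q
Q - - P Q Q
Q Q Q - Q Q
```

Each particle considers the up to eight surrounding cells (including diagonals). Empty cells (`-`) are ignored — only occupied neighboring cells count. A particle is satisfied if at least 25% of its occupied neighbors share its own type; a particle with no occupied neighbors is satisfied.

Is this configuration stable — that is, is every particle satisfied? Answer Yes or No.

Yes

Row 0: (0,0)Q 2/3 ✓ · (0,1)Q 3/5 ✓ · (0,2)Q 1/4 ✓ · (0,3)P 1/3 ✓ · (0,5)Q 1/1 ✓
Row 1: (1,0)Q 3/5 ✓ · (1,1)P 3/8 ✓ · (1,2)P 5/7 ✓ · (1,4)Q 2/5 ✓
Row 2: (2,0)Q 3/5 ✓ · (2,1)P 4/8 ✓ · (2,2)P 6/7 ✓ · (2,3)P 5/7 ✓ · (2,4)P 2/6 ✓ · (2,5)Q 3/4 ✓
Row 3: (3,0)Q 3/4 ✓ · (3,1)Q 3/6 ✓ · (3,2)P 5/6 ✓ · (3,3)P 5/7 ✓ · (3,4)Q 4/8 ✓ · (3,5)Q 4/5 ✓
Row 4: (4,0)Q 4/4 ✓ · (4,3)P 2/6 ✓ · (4,4)Q 5/7 ✓ · (4,5)Q 5/5 ✓
Row 5: (5,0)Q 2/2 ✓ · (5,1)Q 3/3 ✓ · (5,2)Q 1/2 ✓ · (5,4)Q 3/4 ✓ · (5,5)Q 3/3 ✓
All meet the threshold, so the configuration is stable.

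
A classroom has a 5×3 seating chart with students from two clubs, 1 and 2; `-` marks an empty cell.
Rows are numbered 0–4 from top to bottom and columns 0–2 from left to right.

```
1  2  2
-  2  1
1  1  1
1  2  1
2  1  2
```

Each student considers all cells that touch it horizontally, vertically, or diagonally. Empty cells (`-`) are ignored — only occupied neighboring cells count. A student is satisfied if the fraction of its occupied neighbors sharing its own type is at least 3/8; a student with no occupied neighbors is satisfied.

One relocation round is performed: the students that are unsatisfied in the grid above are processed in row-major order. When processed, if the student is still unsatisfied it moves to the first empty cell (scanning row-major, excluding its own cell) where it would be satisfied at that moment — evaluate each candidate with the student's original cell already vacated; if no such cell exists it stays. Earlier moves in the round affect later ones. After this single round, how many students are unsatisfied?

Initially unsatisfied (in order): (0,0), (1,1), (3,1), (4,0), (4,2).
  (0,0) → (1,0).
  (1,1) → (0,0).
  (3,1) → (1,1).
  (4,0): no empty cell satisfies it; stays.
  (4,2): no empty cell satisfies it; stays.
Resulting grid:
2 2 2
1 2 1
1 1 1
1 - 1
2 1 2
Unsatisfied now: (4,0), (4,2).

2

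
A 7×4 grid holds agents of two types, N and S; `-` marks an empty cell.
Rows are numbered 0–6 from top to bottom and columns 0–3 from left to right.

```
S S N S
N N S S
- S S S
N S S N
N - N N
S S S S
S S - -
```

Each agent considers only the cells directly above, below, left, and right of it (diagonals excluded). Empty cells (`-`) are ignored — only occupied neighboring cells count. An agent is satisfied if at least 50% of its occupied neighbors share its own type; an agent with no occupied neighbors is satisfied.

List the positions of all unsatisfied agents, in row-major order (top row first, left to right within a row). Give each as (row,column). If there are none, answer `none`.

(0,0)S 1/2 ✓
(0,1)S 1/3 ✗
(0,2)N 0/3 ✗
(0,3)S 1/2 ✓
(1,0)N 1/2 ✓
(1,1)N 1/4 ✗
(1,2)S 2/4 ✓
(1,3)S 3/3 ✓
(2,1)S 2/3 ✓
(2,2)S 4/4 ✓
(2,3)S 2/3 ✓
(3,0)N 1/2 ✓
(3,1)S 2/3 ✓
(3,2)S 2/4 ✓
(3,3)N 1/3 ✗
(4,0)N 1/2 ✓
(4,2)N 1/3 ✗
(4,3)N 2/3 ✓
(5,0)S 2/3 ✓
(5,1)S 3/3 ✓
(5,2)S 2/3 ✓
(5,3)S 1/2 ✓
(6,0)S 2/2 ✓
(6,1)S 2/2 ✓

(0,1), (0,2), (1,1), (3,3), (4,2)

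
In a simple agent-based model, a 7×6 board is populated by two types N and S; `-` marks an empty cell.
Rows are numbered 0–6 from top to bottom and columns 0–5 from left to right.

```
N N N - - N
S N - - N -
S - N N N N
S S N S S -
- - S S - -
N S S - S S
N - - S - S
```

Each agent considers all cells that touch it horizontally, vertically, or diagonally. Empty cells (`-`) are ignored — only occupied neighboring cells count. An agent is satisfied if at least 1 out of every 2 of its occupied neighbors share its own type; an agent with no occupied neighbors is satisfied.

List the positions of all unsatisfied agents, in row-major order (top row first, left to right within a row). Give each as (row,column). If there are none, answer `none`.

Row 0: (0,0)N 2/3 ✓ · (0,1)N 3/4 ✓ · (0,2)N 2/2 ✓ · (0,5)N 1/1 ✓
Row 1: (1,0)S 1/4 ✗ · (1,1)N 4/6 ✓ · (1,4)N 4/4 ✓
Row 2: (2,0)S 3/4 ✓ · (2,2)N 3/5 ✓ · (2,3)N 4/6 ✓ · (2,4)N 3/5 ✓ · (2,5)N 2/3 ✓
Row 3: (3,0)S 2/2 ✓ · (3,1)S 3/5 ✓ · (3,2)N 2/6 ✗ · (3,3)S 3/7 ✗ · (3,4)S 2/5 ✗
Row 4: (4,2)S 5/6 ✓ · (4,3)S 5/6 ✓
Row 5: (5,0)N 1/2 ✓ · (5,1)S 2/4 ✓ · (5,2)S 4/4 ✓ · (5,4)S 4/4 ✓ · (5,5)S 2/2 ✓
Row 6: (6,0)N 1/2 ✓ · (6,3)S 2/2 ✓ · (6,5)S 2/2 ✓

(1,0), (3,2), (3,3), (3,4)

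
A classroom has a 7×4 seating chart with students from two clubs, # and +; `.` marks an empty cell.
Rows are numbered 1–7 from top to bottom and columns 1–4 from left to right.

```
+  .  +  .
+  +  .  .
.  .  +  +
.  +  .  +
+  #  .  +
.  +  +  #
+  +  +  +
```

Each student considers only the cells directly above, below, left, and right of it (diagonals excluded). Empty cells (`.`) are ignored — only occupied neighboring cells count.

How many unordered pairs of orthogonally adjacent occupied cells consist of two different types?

Scan each occupied cell's neighbors to the right and below so each pair is counted once.
From row 1: 0 unlike of 1 pairs (running 0/1).
From row 2: 0 unlike of 1 pairs (running 0/2).
From row 3: 0 unlike of 2 pairs (running 0/4).
From row 4: 1 unlike of 2 pairs (running 1/6).
From row 5: 3 unlike of 3 pairs (running 4/9).
From row 6: 2 unlike of 5 pairs (running 6/14).
From row 7: 0 unlike of 3 pairs (running 6/17).
Total adjacent occupied pairs: 17; unlike-type pairs: 6.

6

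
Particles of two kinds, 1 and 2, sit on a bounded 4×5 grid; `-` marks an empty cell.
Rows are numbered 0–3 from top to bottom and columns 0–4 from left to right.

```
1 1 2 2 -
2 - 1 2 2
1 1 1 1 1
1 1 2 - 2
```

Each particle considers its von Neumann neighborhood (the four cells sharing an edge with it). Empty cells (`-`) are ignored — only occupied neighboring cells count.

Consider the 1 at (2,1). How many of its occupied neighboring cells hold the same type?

3

Occupied neighbors of (2,1): (3,1)=1, (2,0)=1, (2,2)=1.
Same type (1): 3 of 3.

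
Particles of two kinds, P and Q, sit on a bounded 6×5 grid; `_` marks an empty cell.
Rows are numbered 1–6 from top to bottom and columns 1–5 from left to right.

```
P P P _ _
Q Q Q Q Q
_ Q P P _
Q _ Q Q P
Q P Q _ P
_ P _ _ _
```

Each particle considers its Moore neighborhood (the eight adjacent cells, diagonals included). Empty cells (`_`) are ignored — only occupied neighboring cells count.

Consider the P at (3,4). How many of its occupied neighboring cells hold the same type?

2

Occupied neighbors of (3,4): (2,3)=Q, (2,4)=Q, (2,5)=Q, (3,3)=P, (4,3)=Q, (4,4)=Q, (4,5)=P.
Same type (P): 2 of 7.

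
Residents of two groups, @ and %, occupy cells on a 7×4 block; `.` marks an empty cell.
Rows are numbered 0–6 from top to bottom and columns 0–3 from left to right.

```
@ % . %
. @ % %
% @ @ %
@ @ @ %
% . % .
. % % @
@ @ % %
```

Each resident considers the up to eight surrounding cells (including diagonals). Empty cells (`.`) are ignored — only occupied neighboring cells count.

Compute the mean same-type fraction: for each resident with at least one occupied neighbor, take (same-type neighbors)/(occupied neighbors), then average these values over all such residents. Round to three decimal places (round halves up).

(0,0)@ 1/2
(0,1)% 1/3
(0,3)% 2/2
(1,1)@ 3/6
(1,2)% 4/7
(1,3)% 3/4
(2,0)% 0/4
(2,1)@ 5/7
(2,2)@ 4/8
(2,3)% 3/5
(3,0)@ 2/4
(3,1)@ 4/7
(3,2)@ 3/6
(3,3)% 2/4
(4,0)% 1/3
(4,2)% 3/6
(5,1)% 4/6
(5,2)% 4/6
(5,3)@ 0/4
(6,0)@ 1/2
(6,1)@ 1/4
(6,2)% 3/5
(6,3)% 2/3
Sum over 23 residents: 1/2 + 1/3 + 2/2 + 3/6 + 4/7 + 3/4 + 0/4 + 5/7 + 4/8 + 3/5 + 2/4 + 4/7 + 3/6 + 2/4 + 1/3 + 3/6 + 4/6 + 4/6 + 0/4 + 1/2 + 1/4 + 3/5 + 2/3 = 1231/105; mean = 1231/105 ÷ 23 = 1231/2415 = 0.509730… → 0.510.

0.510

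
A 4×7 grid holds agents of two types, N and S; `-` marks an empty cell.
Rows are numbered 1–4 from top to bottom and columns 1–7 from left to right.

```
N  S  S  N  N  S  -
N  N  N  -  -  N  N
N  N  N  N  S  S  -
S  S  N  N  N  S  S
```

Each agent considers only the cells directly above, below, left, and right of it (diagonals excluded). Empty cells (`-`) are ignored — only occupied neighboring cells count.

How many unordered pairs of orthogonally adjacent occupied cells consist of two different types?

Scan each occupied cell's neighbors to the right and below so each pair is counted once.
Row 1: N(1,1)–S(1,2)≠ N(1,1)–N(2,1)= S(1,2)–S(1,3)= S(1,2)–N(2,2)≠ S(1,3)–N(1,4)≠ S(1,3)–N(2,3)≠ N(1,4)–N(1,5)= N(1,5)–S(1,6)≠ S(1,6)–N(2,6)≠  → 6/9 unlike.
Row 2: N(2,1)–N(2,2)= N(2,1)–N(3,1)= N(2,2)–N(2,3)= N(2,2)–N(3,2)= N(2,3)–N(3,3)= N(2,6)–N(2,7)= N(2,6)–S(3,6)≠  → 1/7 unlike.
Row 3: N(3,1)–N(3,2)= N(3,1)–S(4,1)≠ N(3,2)–N(3,3)= N(3,2)–S(4,2)≠ N(3,3)–N(3,4)= N(3,3)–N(4,3)= N(3,4)–S(3,5)≠ N(3,4)–N(4,4)= S(3,5)–S(3,6)= S(3,5)–N(4,5)≠ S(3,6)–S(4,6)=  → 4/11 unlike.
Row 4: S(4,1)–S(4,2)= S(4,2)–N(4,3)≠ N(4,3)–N(4,4)= N(4,4)–N(4,5)= N(4,5)–S(4,6)≠ S(4,6)–S(4,7)=  → 2/6 unlike.
Total adjacent occupied pairs: 33; unlike-type pairs: 13.

13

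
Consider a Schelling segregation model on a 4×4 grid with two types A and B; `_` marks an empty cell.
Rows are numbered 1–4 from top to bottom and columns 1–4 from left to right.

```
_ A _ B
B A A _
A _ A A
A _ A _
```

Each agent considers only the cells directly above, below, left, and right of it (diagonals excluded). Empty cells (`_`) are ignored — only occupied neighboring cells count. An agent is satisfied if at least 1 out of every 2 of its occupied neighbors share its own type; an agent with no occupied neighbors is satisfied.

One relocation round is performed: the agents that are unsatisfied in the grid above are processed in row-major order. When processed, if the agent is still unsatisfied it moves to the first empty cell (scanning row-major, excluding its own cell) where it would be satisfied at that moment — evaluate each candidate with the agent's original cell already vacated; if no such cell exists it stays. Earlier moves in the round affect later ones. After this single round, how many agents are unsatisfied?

1

Initially unsatisfied (in order): (2,1).
  (2,1): no empty cell satisfies it; stays.
Resulting grid:
_ A _ B
B A A _
A _ A A
A _ A _
Unsatisfied now: (2,1).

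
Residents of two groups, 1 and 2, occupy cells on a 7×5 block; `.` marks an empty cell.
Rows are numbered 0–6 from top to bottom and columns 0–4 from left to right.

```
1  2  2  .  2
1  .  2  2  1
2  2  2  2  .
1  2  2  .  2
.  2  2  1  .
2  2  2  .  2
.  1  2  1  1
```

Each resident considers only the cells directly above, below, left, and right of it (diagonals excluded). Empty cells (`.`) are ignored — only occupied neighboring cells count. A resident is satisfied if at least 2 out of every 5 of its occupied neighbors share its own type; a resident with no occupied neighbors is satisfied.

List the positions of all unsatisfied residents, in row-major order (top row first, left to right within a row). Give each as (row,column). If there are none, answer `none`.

(0,0)1 1/2 ok
(0,1)2 1/2 ok
(0,2)2 2/2 ok
(0,4)2 0/1 unhappy
(1,0)1 1/2 ok
(1,2)2 3/3 ok
(1,3)2 2/3 ok
(1,4)1 0/2 unhappy
(2,0)2 1/3 unhappy
(2,1)2 3/3 ok
(2,2)2 4/4 ok
(2,3)2 2/2 ok
(3,0)1 0/2 unhappy
(3,1)2 3/4 ok
(3,2)2 3/3 ok
(3,4)2 0/0 ok
(4,1)2 3/3 ok
(4,2)2 3/4 ok
(4,3)1 0/1 unhappy
(5,0)2 1/1 ok
(5,1)2 3/4 ok
(5,2)2 3/3 ok
(5,4)2 0/1 unhappy
(6,1)1 0/2 unhappy
(6,2)2 1/3 unhappy
(6,3)1 1/2 ok
(6,4)1 1/2 ok

(0,4), (1,4), (2,0), (3,0), (4,3), (5,4), (6,1), (6,2)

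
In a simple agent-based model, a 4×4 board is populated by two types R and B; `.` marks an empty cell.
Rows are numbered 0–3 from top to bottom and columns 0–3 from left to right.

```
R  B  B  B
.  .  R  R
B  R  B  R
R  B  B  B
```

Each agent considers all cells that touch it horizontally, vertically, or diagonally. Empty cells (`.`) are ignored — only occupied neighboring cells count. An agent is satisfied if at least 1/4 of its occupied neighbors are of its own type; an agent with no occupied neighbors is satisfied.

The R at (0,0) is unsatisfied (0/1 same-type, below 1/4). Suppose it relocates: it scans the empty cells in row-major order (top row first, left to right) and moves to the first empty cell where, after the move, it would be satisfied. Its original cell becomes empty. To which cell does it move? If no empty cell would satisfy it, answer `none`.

(1,0)

Vacating (0,0). Empty cells in order:
  (1,0): 1/3 same-type → satisfied — stop here.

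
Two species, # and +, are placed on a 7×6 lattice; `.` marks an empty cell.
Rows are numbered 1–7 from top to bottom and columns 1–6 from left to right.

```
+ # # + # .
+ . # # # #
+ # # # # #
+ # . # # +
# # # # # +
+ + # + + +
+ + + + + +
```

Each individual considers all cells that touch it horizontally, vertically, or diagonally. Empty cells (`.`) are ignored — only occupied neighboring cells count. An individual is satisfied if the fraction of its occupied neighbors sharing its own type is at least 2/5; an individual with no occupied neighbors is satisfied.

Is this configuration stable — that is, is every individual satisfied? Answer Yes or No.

Row 1: (1,1)+ 1/2 ✓ · (1,2)# 2/4 ✓ · (1,3)# 3/4 ✓ · (1,4)+ 0/5 ✗ · (1,5)# 3/4 ✓
Row 2: (2,1)+ 2/4 ✓ · (2,3)# 6/7 ✓ · (2,4)# 7/8 ✓ · (2,5)# 6/7 ✓ · (2,6)# 4/4 ✓
Row 3: (3,1)+ 2/4 ✓ · (3,2)# 3/6 ✓ · (3,3)# 6/6 ✓ · (3,4)# 7/7 ✓ · (3,5)# 7/8 ✓ · (3,6)# 4/5 ✓
Row 4: (4,1)+ 1/5 ✗ · (4,2)# 5/7 ✓ · (4,4)# 7/7 ✓ · (4,5)# 6/8 ✓ · (4,6)+ 1/5 ✗
Row 5: (5,1)# 2/5 ✓ · (5,2)# 4/7 ✓ · (5,3)# 5/7 ✓ · (5,4)# 5/7 ✓ · (5,5)# 3/8 ✗ · (5,6)+ 3/5 ✓
Row 6: (6,1)+ 3/5 ✓ · (6,2)+ 4/8 ✓ · (6,3)# 3/8 ✗ · (6,4)+ 4/8 ✓ · (6,5)+ 6/8 ✓ · (6,6)+ 4/5 ✓
Row 7: (7,1)+ 3/3 ✓ · (7,2)+ 4/5 ✓ · (7,3)+ 4/5 ✓ · (7,4)+ 4/5 ✓ · (7,5)+ 5/5 ✓ · (7,6)+ 3/3 ✓
For instance (1,4) has only 0/5 same-type neighbors, below 2/5.

No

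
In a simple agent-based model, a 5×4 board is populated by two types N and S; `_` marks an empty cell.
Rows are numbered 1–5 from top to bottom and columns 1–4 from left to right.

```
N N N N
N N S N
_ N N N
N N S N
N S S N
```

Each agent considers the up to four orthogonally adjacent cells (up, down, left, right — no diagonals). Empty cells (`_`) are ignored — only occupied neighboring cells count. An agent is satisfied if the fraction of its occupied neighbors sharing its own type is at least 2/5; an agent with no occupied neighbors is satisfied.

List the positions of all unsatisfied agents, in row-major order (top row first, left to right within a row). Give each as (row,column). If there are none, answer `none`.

Row 1: (1,1)N 2/2 ✓ · (1,2)N 3/3 ✓ · (1,3)N 2/3 ✓ · (1,4)N 2/2 ✓
Row 2: (2,1)N 2/2 ✓ · (2,2)N 3/4 ✓ · (2,3)S 0/4 ✗ · (2,4)N 2/3 ✓
Row 3: (3,2)N 3/3 ✓ · (3,3)N 2/4 ✓ · (3,4)N 3/3 ✓
Row 4: (4,1)N 2/2 ✓ · (4,2)N 2/4 ✓ · (4,3)S 1/4 ✗ · (4,4)N 2/3 ✓
Row 5: (5,1)N 1/2 ✓ · (5,2)S 1/3 ✗ · (5,3)S 2/3 ✓ · (5,4)N 1/2 ✓

(2,3), (4,3), (5,2)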